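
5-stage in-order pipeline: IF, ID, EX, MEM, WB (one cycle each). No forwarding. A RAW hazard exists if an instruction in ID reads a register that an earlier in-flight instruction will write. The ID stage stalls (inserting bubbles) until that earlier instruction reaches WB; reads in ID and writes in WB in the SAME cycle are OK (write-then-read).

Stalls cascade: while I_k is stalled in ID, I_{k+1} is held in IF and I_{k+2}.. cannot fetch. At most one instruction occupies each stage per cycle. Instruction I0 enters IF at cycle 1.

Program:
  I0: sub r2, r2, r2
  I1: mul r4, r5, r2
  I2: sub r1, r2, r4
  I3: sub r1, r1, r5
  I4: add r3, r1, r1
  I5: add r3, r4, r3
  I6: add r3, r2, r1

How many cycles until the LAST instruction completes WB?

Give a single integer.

I0 sub r2 <- r2,r2: IF@1 ID@2 stall=0 (-) EX@3 MEM@4 WB@5
I1 mul r4 <- r5,r2: IF@2 ID@3 stall=2 (RAW on I0.r2 (WB@5)) EX@6 MEM@7 WB@8
I2 sub r1 <- r2,r4: IF@3 ID@6 stall=2 (RAW on I1.r4 (WB@8)) EX@9 MEM@10 WB@11
I3 sub r1 <- r1,r5: IF@6 ID@9 stall=2 (RAW on I2.r1 (WB@11)) EX@12 MEM@13 WB@14
I4 add r3 <- r1,r1: IF@9 ID@12 stall=2 (RAW on I3.r1 (WB@14)) EX@15 MEM@16 WB@17
I5 add r3 <- r4,r3: IF@12 ID@15 stall=2 (RAW on I4.r3 (WB@17)) EX@18 MEM@19 WB@20
I6 add r3 <- r2,r1: IF@15 ID@18 stall=0 (-) EX@19 MEM@20 WB@21

Answer: 21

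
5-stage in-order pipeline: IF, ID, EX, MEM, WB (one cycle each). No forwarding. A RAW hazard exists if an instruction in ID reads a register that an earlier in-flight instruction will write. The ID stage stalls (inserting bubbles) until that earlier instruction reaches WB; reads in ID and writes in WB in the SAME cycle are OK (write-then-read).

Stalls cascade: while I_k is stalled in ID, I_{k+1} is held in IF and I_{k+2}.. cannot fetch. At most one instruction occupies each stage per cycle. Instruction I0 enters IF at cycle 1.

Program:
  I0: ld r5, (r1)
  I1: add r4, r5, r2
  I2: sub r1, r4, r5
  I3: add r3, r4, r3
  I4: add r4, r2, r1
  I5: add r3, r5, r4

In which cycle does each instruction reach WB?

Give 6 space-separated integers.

I0 ld r5 <- r1: IF@1 ID@2 stall=0 (-) EX@3 MEM@4 WB@5
I1 add r4 <- r5,r2: IF@2 ID@3 stall=2 (RAW on I0.r5 (WB@5)) EX@6 MEM@7 WB@8
I2 sub r1 <- r4,r5: IF@3 ID@6 stall=2 (RAW on I1.r4 (WB@8)) EX@9 MEM@10 WB@11
I3 add r3 <- r4,r3: IF@6 ID@9 stall=0 (-) EX@10 MEM@11 WB@12
I4 add r4 <- r2,r1: IF@9 ID@10 stall=1 (RAW on I2.r1 (WB@11)) EX@12 MEM@13 WB@14
I5 add r3 <- r5,r4: IF@10 ID@12 stall=2 (RAW on I4.r4 (WB@14)) EX@15 MEM@16 WB@17

Answer: 5 8 11 12 14 17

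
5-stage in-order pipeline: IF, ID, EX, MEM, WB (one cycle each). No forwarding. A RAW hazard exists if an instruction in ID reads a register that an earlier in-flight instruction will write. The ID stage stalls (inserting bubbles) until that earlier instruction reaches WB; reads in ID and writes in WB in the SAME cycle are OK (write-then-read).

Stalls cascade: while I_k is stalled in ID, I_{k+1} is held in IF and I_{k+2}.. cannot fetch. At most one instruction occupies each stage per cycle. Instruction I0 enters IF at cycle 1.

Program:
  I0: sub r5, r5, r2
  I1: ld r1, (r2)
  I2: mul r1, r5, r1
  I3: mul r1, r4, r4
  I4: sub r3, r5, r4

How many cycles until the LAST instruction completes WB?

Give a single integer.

I0 sub r5 <- r5,r2: IF@1 ID@2 stall=0 (-) EX@3 MEM@4 WB@5
I1 ld r1 <- r2: IF@2 ID@3 stall=0 (-) EX@4 MEM@5 WB@6
I2 mul r1 <- r5,r1: IF@3 ID@4 stall=2 (RAW on I1.r1 (WB@6)) EX@7 MEM@8 WB@9
I3 mul r1 <- r4,r4: IF@4 ID@7 stall=0 (-) EX@8 MEM@9 WB@10
I4 sub r3 <- r5,r4: IF@7 ID@8 stall=0 (-) EX@9 MEM@10 WB@11

Answer: 11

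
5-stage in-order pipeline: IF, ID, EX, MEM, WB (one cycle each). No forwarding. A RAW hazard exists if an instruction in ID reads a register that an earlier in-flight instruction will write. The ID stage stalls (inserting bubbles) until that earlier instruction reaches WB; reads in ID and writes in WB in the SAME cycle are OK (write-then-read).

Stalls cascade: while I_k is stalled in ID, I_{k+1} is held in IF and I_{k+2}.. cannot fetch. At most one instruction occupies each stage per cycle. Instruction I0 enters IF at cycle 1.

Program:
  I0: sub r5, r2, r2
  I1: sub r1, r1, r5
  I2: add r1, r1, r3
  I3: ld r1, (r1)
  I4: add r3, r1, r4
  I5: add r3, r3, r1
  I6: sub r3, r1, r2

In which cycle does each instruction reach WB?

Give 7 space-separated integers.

Answer: 5 8 11 14 17 20 21

Derivation:
I0 sub r5 <- r2,r2: IF@1 ID@2 stall=0 (-) EX@3 MEM@4 WB@5
I1 sub r1 <- r1,r5: IF@2 ID@3 stall=2 (RAW on I0.r5 (WB@5)) EX@6 MEM@7 WB@8
I2 add r1 <- r1,r3: IF@3 ID@6 stall=2 (RAW on I1.r1 (WB@8)) EX@9 MEM@10 WB@11
I3 ld r1 <- r1: IF@6 ID@9 stall=2 (RAW on I2.r1 (WB@11)) EX@12 MEM@13 WB@14
I4 add r3 <- r1,r4: IF@9 ID@12 stall=2 (RAW on I3.r1 (WB@14)) EX@15 MEM@16 WB@17
I5 add r3 <- r3,r1: IF@12 ID@15 stall=2 (RAW on I4.r3 (WB@17)) EX@18 MEM@19 WB@20
I6 sub r3 <- r1,r2: IF@15 ID@18 stall=0 (-) EX@19 MEM@20 WB@21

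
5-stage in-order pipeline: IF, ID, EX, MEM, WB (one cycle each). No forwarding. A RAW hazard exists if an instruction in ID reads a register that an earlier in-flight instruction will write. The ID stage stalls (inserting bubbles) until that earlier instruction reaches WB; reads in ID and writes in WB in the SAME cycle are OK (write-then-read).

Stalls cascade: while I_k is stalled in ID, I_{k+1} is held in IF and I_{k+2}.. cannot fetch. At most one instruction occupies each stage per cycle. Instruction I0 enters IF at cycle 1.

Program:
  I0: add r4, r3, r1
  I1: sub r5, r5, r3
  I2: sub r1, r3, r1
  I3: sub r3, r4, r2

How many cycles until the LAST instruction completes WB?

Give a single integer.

Answer: 8

Derivation:
I0 add r4 <- r3,r1: IF@1 ID@2 stall=0 (-) EX@3 MEM@4 WB@5
I1 sub r5 <- r5,r3: IF@2 ID@3 stall=0 (-) EX@4 MEM@5 WB@6
I2 sub r1 <- r3,r1: IF@3 ID@4 stall=0 (-) EX@5 MEM@6 WB@7
I3 sub r3 <- r4,r2: IF@4 ID@5 stall=0 (-) EX@6 MEM@7 WB@8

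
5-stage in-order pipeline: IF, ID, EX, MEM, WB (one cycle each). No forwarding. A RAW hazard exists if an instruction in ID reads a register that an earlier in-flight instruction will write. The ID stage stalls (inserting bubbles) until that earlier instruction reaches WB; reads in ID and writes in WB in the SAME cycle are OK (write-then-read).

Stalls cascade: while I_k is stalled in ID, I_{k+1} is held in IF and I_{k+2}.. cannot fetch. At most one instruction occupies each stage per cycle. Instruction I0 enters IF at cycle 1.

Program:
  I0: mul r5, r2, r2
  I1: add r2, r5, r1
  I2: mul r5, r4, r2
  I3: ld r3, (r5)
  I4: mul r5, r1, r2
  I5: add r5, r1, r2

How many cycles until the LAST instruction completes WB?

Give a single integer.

I0 mul r5 <- r2,r2: IF@1 ID@2 stall=0 (-) EX@3 MEM@4 WB@5
I1 add r2 <- r5,r1: IF@2 ID@3 stall=2 (RAW on I0.r5 (WB@5)) EX@6 MEM@7 WB@8
I2 mul r5 <- r4,r2: IF@3 ID@6 stall=2 (RAW on I1.r2 (WB@8)) EX@9 MEM@10 WB@11
I3 ld r3 <- r5: IF@6 ID@9 stall=2 (RAW on I2.r5 (WB@11)) EX@12 MEM@13 WB@14
I4 mul r5 <- r1,r2: IF@9 ID@12 stall=0 (-) EX@13 MEM@14 WB@15
I5 add r5 <- r1,r2: IF@12 ID@13 stall=0 (-) EX@14 MEM@15 WB@16

Answer: 16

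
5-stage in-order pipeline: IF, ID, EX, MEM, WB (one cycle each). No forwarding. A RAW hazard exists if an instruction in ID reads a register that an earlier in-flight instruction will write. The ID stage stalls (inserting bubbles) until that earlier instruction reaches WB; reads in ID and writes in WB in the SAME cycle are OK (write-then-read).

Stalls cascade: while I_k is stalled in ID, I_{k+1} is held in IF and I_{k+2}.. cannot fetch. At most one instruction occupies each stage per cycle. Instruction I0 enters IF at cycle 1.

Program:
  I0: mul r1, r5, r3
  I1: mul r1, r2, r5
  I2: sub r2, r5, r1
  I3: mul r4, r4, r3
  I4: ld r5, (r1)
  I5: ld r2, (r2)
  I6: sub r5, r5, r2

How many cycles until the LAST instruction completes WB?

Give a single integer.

I0 mul r1 <- r5,r3: IF@1 ID@2 stall=0 (-) EX@3 MEM@4 WB@5
I1 mul r1 <- r2,r5: IF@2 ID@3 stall=0 (-) EX@4 MEM@5 WB@6
I2 sub r2 <- r5,r1: IF@3 ID@4 stall=2 (RAW on I1.r1 (WB@6)) EX@7 MEM@8 WB@9
I3 mul r4 <- r4,r3: IF@4 ID@7 stall=0 (-) EX@8 MEM@9 WB@10
I4 ld r5 <- r1: IF@7 ID@8 stall=0 (-) EX@9 MEM@10 WB@11
I5 ld r2 <- r2: IF@8 ID@9 stall=0 (-) EX@10 MEM@11 WB@12
I6 sub r5 <- r5,r2: IF@9 ID@10 stall=2 (RAW on I5.r2 (WB@12)) EX@13 MEM@14 WB@15

Answer: 15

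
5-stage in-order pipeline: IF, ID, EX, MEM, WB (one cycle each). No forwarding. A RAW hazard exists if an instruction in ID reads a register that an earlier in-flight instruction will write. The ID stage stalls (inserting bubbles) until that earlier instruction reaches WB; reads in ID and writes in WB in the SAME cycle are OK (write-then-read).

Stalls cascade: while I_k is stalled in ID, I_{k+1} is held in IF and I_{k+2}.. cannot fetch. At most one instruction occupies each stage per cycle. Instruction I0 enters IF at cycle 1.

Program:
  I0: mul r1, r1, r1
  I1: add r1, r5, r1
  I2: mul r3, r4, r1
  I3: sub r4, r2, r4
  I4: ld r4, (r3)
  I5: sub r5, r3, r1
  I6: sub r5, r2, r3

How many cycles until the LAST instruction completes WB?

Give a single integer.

I0 mul r1 <- r1,r1: IF@1 ID@2 stall=0 (-) EX@3 MEM@4 WB@5
I1 add r1 <- r5,r1: IF@2 ID@3 stall=2 (RAW on I0.r1 (WB@5)) EX@6 MEM@7 WB@8
I2 mul r3 <- r4,r1: IF@3 ID@6 stall=2 (RAW on I1.r1 (WB@8)) EX@9 MEM@10 WB@11
I3 sub r4 <- r2,r4: IF@6 ID@9 stall=0 (-) EX@10 MEM@11 WB@12
I4 ld r4 <- r3: IF@9 ID@10 stall=1 (RAW on I2.r3 (WB@11)) EX@12 MEM@13 WB@14
I5 sub r5 <- r3,r1: IF@10 ID@12 stall=0 (-) EX@13 MEM@14 WB@15
I6 sub r5 <- r2,r3: IF@12 ID@13 stall=0 (-) EX@14 MEM@15 WB@16

Answer: 16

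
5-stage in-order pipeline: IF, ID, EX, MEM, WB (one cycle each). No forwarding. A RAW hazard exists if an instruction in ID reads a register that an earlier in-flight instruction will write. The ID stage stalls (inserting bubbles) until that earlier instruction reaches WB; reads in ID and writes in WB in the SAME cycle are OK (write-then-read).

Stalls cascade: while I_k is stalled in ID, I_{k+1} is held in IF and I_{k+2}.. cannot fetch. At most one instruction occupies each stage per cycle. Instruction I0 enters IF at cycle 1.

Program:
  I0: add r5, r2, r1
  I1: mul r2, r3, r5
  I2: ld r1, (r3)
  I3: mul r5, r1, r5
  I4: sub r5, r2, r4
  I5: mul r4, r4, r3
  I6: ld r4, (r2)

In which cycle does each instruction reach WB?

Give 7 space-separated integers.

Answer: 5 8 9 12 13 14 15

Derivation:
I0 add r5 <- r2,r1: IF@1 ID@2 stall=0 (-) EX@3 MEM@4 WB@5
I1 mul r2 <- r3,r5: IF@2 ID@3 stall=2 (RAW on I0.r5 (WB@5)) EX@6 MEM@7 WB@8
I2 ld r1 <- r3: IF@3 ID@6 stall=0 (-) EX@7 MEM@8 WB@9
I3 mul r5 <- r1,r5: IF@6 ID@7 stall=2 (RAW on I2.r1 (WB@9)) EX@10 MEM@11 WB@12
I4 sub r5 <- r2,r4: IF@7 ID@10 stall=0 (-) EX@11 MEM@12 WB@13
I5 mul r4 <- r4,r3: IF@10 ID@11 stall=0 (-) EX@12 MEM@13 WB@14
I6 ld r4 <- r2: IF@11 ID@12 stall=0 (-) EX@13 MEM@14 WB@15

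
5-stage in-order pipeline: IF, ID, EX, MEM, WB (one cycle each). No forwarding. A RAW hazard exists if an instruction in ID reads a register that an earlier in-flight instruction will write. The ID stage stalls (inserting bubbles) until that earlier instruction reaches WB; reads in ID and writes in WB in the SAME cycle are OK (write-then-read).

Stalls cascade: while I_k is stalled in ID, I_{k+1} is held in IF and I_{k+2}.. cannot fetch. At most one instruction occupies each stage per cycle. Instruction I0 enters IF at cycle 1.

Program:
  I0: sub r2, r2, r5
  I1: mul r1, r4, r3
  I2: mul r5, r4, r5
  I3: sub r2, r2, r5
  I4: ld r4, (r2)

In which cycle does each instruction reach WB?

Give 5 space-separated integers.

Answer: 5 6 7 10 13

Derivation:
I0 sub r2 <- r2,r5: IF@1 ID@2 stall=0 (-) EX@3 MEM@4 WB@5
I1 mul r1 <- r4,r3: IF@2 ID@3 stall=0 (-) EX@4 MEM@5 WB@6
I2 mul r5 <- r4,r5: IF@3 ID@4 stall=0 (-) EX@5 MEM@6 WB@7
I3 sub r2 <- r2,r5: IF@4 ID@5 stall=2 (RAW on I2.r5 (WB@7)) EX@8 MEM@9 WB@10
I4 ld r4 <- r2: IF@5 ID@8 stall=2 (RAW on I3.r2 (WB@10)) EX@11 MEM@12 WB@13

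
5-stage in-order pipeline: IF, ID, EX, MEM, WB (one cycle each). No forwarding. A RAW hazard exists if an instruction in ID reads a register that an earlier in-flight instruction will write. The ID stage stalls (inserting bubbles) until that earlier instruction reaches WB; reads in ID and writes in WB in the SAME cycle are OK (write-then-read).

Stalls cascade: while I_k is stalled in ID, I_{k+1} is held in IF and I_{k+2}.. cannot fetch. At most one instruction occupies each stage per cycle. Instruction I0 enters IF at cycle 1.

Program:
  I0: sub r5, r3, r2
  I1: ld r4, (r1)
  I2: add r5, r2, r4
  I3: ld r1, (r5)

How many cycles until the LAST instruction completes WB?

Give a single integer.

Answer: 12

Derivation:
I0 sub r5 <- r3,r2: IF@1 ID@2 stall=0 (-) EX@3 MEM@4 WB@5
I1 ld r4 <- r1: IF@2 ID@3 stall=0 (-) EX@4 MEM@5 WB@6
I2 add r5 <- r2,r4: IF@3 ID@4 stall=2 (RAW on I1.r4 (WB@6)) EX@7 MEM@8 WB@9
I3 ld r1 <- r5: IF@4 ID@7 stall=2 (RAW on I2.r5 (WB@9)) EX@10 MEM@11 WB@12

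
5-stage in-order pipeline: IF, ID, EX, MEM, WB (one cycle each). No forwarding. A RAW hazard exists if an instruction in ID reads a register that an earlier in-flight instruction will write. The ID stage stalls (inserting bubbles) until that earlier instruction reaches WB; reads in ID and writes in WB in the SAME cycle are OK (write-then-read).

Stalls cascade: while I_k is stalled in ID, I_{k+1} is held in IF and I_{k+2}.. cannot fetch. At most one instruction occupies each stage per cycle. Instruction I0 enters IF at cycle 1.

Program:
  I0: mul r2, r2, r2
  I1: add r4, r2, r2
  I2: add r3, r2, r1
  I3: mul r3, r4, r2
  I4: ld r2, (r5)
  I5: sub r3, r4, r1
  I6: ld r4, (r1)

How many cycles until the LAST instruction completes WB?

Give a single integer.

I0 mul r2 <- r2,r2: IF@1 ID@2 stall=0 (-) EX@3 MEM@4 WB@5
I1 add r4 <- r2,r2: IF@2 ID@3 stall=2 (RAW on I0.r2 (WB@5)) EX@6 MEM@7 WB@8
I2 add r3 <- r2,r1: IF@3 ID@6 stall=0 (-) EX@7 MEM@8 WB@9
I3 mul r3 <- r4,r2: IF@6 ID@7 stall=1 (RAW on I1.r4 (WB@8)) EX@9 MEM@10 WB@11
I4 ld r2 <- r5: IF@7 ID@9 stall=0 (-) EX@10 MEM@11 WB@12
I5 sub r3 <- r4,r1: IF@9 ID@10 stall=0 (-) EX@11 MEM@12 WB@13
I6 ld r4 <- r1: IF@10 ID@11 stall=0 (-) EX@12 MEM@13 WB@14

Answer: 14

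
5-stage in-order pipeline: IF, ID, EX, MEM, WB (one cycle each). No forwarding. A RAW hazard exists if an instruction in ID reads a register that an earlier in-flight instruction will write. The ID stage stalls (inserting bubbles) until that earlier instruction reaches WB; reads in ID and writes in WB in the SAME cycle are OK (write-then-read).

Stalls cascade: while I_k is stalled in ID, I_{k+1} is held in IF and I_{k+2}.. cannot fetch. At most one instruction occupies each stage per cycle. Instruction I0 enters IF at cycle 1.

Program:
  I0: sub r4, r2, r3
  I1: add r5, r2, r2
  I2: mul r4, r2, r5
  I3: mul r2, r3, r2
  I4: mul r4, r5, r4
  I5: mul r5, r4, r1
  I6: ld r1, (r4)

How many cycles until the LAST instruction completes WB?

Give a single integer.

I0 sub r4 <- r2,r3: IF@1 ID@2 stall=0 (-) EX@3 MEM@4 WB@5
I1 add r5 <- r2,r2: IF@2 ID@3 stall=0 (-) EX@4 MEM@5 WB@6
I2 mul r4 <- r2,r5: IF@3 ID@4 stall=2 (RAW on I1.r5 (WB@6)) EX@7 MEM@8 WB@9
I3 mul r2 <- r3,r2: IF@4 ID@7 stall=0 (-) EX@8 MEM@9 WB@10
I4 mul r4 <- r5,r4: IF@7 ID@8 stall=1 (RAW on I2.r4 (WB@9)) EX@10 MEM@11 WB@12
I5 mul r5 <- r4,r1: IF@8 ID@10 stall=2 (RAW on I4.r4 (WB@12)) EX@13 MEM@14 WB@15
I6 ld r1 <- r4: IF@10 ID@13 stall=0 (-) EX@14 MEM@15 WB@16

Answer: 16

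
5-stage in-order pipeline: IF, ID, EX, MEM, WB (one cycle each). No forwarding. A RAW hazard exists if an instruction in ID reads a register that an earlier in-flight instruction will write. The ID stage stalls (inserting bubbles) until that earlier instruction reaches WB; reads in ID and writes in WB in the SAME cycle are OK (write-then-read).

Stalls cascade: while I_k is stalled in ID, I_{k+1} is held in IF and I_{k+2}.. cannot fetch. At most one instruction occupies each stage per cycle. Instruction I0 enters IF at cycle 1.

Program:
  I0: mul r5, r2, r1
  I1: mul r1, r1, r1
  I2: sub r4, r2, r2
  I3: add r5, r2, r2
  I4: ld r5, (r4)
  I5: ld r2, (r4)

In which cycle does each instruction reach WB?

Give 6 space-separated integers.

Answer: 5 6 7 8 10 11

Derivation:
I0 mul r5 <- r2,r1: IF@1 ID@2 stall=0 (-) EX@3 MEM@4 WB@5
I1 mul r1 <- r1,r1: IF@2 ID@3 stall=0 (-) EX@4 MEM@5 WB@6
I2 sub r4 <- r2,r2: IF@3 ID@4 stall=0 (-) EX@5 MEM@6 WB@7
I3 add r5 <- r2,r2: IF@4 ID@5 stall=0 (-) EX@6 MEM@7 WB@8
I4 ld r5 <- r4: IF@5 ID@6 stall=1 (RAW on I2.r4 (WB@7)) EX@8 MEM@9 WB@10
I5 ld r2 <- r4: IF@6 ID@8 stall=0 (-) EX@9 MEM@10 WB@11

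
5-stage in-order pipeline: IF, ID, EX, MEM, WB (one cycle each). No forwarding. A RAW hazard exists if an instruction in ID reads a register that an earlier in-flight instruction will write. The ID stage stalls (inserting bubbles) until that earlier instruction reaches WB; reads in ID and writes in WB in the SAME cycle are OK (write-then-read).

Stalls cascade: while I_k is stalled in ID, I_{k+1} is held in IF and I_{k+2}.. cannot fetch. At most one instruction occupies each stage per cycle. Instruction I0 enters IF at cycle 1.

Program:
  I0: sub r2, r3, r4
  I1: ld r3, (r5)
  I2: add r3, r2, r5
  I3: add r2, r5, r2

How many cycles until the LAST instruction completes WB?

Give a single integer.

I0 sub r2 <- r3,r4: IF@1 ID@2 stall=0 (-) EX@3 MEM@4 WB@5
I1 ld r3 <- r5: IF@2 ID@3 stall=0 (-) EX@4 MEM@5 WB@6
I2 add r3 <- r2,r5: IF@3 ID@4 stall=1 (RAW on I0.r2 (WB@5)) EX@6 MEM@7 WB@8
I3 add r2 <- r5,r2: IF@4 ID@6 stall=0 (-) EX@7 MEM@8 WB@9

Answer: 9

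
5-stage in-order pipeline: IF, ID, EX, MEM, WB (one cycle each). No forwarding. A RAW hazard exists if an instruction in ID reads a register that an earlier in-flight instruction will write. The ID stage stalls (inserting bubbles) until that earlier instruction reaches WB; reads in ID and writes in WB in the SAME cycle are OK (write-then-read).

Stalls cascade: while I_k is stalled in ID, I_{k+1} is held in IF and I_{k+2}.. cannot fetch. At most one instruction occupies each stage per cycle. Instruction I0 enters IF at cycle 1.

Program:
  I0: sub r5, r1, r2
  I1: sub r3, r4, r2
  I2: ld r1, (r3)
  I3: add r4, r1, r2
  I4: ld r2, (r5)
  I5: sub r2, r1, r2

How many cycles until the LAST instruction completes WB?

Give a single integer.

Answer: 16

Derivation:
I0 sub r5 <- r1,r2: IF@1 ID@2 stall=0 (-) EX@3 MEM@4 WB@5
I1 sub r3 <- r4,r2: IF@2 ID@3 stall=0 (-) EX@4 MEM@5 WB@6
I2 ld r1 <- r3: IF@3 ID@4 stall=2 (RAW on I1.r3 (WB@6)) EX@7 MEM@8 WB@9
I3 add r4 <- r1,r2: IF@4 ID@7 stall=2 (RAW on I2.r1 (WB@9)) EX@10 MEM@11 WB@12
I4 ld r2 <- r5: IF@7 ID@10 stall=0 (-) EX@11 MEM@12 WB@13
I5 sub r2 <- r1,r2: IF@10 ID@11 stall=2 (RAW on I4.r2 (WB@13)) EX@14 MEM@15 WB@16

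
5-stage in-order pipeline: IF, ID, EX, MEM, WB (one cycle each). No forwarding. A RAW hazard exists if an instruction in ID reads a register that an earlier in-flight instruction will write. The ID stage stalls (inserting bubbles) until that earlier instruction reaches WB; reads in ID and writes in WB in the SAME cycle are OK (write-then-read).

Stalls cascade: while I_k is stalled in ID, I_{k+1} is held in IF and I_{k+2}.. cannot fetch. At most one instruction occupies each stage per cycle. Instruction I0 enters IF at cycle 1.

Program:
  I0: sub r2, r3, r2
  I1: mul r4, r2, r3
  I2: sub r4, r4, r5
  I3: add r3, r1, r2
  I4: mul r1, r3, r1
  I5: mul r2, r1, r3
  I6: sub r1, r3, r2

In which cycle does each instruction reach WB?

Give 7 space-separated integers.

I0 sub r2 <- r3,r2: IF@1 ID@2 stall=0 (-) EX@3 MEM@4 WB@5
I1 mul r4 <- r2,r3: IF@2 ID@3 stall=2 (RAW on I0.r2 (WB@5)) EX@6 MEM@7 WB@8
I2 sub r4 <- r4,r5: IF@3 ID@6 stall=2 (RAW on I1.r4 (WB@8)) EX@9 MEM@10 WB@11
I3 add r3 <- r1,r2: IF@6 ID@9 stall=0 (-) EX@10 MEM@11 WB@12
I4 mul r1 <- r3,r1: IF@9 ID@10 stall=2 (RAW on I3.r3 (WB@12)) EX@13 MEM@14 WB@15
I5 mul r2 <- r1,r3: IF@10 ID@13 stall=2 (RAW on I4.r1 (WB@15)) EX@16 MEM@17 WB@18
I6 sub r1 <- r3,r2: IF@13 ID@16 stall=2 (RAW on I5.r2 (WB@18)) EX@19 MEM@20 WB@21

Answer: 5 8 11 12 15 18 21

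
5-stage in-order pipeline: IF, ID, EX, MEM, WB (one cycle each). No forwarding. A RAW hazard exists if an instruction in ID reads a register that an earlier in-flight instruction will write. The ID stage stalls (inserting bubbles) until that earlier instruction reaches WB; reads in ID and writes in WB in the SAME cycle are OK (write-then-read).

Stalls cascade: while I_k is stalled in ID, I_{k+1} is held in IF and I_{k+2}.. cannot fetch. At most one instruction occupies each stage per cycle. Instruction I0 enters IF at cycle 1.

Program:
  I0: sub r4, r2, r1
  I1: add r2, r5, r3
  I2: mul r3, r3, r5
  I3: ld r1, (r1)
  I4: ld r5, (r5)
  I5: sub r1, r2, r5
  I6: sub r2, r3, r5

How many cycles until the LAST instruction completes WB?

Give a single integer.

I0 sub r4 <- r2,r1: IF@1 ID@2 stall=0 (-) EX@3 MEM@4 WB@5
I1 add r2 <- r5,r3: IF@2 ID@3 stall=0 (-) EX@4 MEM@5 WB@6
I2 mul r3 <- r3,r5: IF@3 ID@4 stall=0 (-) EX@5 MEM@6 WB@7
I3 ld r1 <- r1: IF@4 ID@5 stall=0 (-) EX@6 MEM@7 WB@8
I4 ld r5 <- r5: IF@5 ID@6 stall=0 (-) EX@7 MEM@8 WB@9
I5 sub r1 <- r2,r5: IF@6 ID@7 stall=2 (RAW on I4.r5 (WB@9)) EX@10 MEM@11 WB@12
I6 sub r2 <- r3,r5: IF@7 ID@10 stall=0 (-) EX@11 MEM@12 WB@13

Answer: 13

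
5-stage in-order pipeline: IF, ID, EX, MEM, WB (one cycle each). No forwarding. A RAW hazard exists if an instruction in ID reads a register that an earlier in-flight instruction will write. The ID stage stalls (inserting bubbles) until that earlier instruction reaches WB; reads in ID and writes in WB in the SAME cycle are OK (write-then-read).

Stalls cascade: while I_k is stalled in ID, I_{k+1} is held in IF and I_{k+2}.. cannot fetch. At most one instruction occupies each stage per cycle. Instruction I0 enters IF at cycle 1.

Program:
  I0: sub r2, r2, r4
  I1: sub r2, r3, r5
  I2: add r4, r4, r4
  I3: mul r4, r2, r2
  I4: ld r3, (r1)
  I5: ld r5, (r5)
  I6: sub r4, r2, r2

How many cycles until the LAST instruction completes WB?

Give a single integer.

I0 sub r2 <- r2,r4: IF@1 ID@2 stall=0 (-) EX@3 MEM@4 WB@5
I1 sub r2 <- r3,r5: IF@2 ID@3 stall=0 (-) EX@4 MEM@5 WB@6
I2 add r4 <- r4,r4: IF@3 ID@4 stall=0 (-) EX@5 MEM@6 WB@7
I3 mul r4 <- r2,r2: IF@4 ID@5 stall=1 (RAW on I1.r2 (WB@6)) EX@7 MEM@8 WB@9
I4 ld r3 <- r1: IF@5 ID@7 stall=0 (-) EX@8 MEM@9 WB@10
I5 ld r5 <- r5: IF@7 ID@8 stall=0 (-) EX@9 MEM@10 WB@11
I6 sub r4 <- r2,r2: IF@8 ID@9 stall=0 (-) EX@10 MEM@11 WB@12

Answer: 12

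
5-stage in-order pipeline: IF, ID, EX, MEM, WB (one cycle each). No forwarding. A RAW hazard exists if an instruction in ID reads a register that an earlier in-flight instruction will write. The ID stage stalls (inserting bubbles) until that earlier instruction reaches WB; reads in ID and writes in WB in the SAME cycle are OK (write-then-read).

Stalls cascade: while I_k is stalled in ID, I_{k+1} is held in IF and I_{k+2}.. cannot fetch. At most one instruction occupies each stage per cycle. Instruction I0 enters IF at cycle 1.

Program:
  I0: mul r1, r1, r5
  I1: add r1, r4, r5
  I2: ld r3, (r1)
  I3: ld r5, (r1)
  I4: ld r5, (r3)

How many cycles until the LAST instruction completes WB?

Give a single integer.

I0 mul r1 <- r1,r5: IF@1 ID@2 stall=0 (-) EX@3 MEM@4 WB@5
I1 add r1 <- r4,r5: IF@2 ID@3 stall=0 (-) EX@4 MEM@5 WB@6
I2 ld r3 <- r1: IF@3 ID@4 stall=2 (RAW on I1.r1 (WB@6)) EX@7 MEM@8 WB@9
I3 ld r5 <- r1: IF@4 ID@7 stall=0 (-) EX@8 MEM@9 WB@10
I4 ld r5 <- r3: IF@7 ID@8 stall=1 (RAW on I2.r3 (WB@9)) EX@10 MEM@11 WB@12

Answer: 12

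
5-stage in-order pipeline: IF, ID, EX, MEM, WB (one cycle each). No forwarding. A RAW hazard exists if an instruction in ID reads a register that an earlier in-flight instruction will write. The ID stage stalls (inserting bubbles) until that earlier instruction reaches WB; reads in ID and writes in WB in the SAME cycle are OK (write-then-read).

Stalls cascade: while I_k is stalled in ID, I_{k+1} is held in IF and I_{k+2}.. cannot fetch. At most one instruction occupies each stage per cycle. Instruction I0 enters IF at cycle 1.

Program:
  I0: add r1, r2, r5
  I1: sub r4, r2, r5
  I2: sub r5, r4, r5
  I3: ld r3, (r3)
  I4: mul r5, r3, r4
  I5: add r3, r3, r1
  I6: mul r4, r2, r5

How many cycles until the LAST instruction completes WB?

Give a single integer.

I0 add r1 <- r2,r5: IF@1 ID@2 stall=0 (-) EX@3 MEM@4 WB@5
I1 sub r4 <- r2,r5: IF@2 ID@3 stall=0 (-) EX@4 MEM@5 WB@6
I2 sub r5 <- r4,r5: IF@3 ID@4 stall=2 (RAW on I1.r4 (WB@6)) EX@7 MEM@8 WB@9
I3 ld r3 <- r3: IF@4 ID@7 stall=0 (-) EX@8 MEM@9 WB@10
I4 mul r5 <- r3,r4: IF@7 ID@8 stall=2 (RAW on I3.r3 (WB@10)) EX@11 MEM@12 WB@13
I5 add r3 <- r3,r1: IF@8 ID@11 stall=0 (-) EX@12 MEM@13 WB@14
I6 mul r4 <- r2,r5: IF@11 ID@12 stall=1 (RAW on I4.r5 (WB@13)) EX@14 MEM@15 WB@16

Answer: 16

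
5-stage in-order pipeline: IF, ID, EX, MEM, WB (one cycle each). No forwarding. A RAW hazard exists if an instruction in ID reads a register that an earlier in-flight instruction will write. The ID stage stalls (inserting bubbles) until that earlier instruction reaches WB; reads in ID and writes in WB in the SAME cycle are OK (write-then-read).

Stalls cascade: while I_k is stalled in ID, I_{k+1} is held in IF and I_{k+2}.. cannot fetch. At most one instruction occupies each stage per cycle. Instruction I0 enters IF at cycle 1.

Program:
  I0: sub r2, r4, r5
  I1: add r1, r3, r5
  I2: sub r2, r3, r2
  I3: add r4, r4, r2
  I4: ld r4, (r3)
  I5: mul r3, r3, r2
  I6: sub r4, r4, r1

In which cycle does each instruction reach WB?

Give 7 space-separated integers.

I0 sub r2 <- r4,r5: IF@1 ID@2 stall=0 (-) EX@3 MEM@4 WB@5
I1 add r1 <- r3,r5: IF@2 ID@3 stall=0 (-) EX@4 MEM@5 WB@6
I2 sub r2 <- r3,r2: IF@3 ID@4 stall=1 (RAW on I0.r2 (WB@5)) EX@6 MEM@7 WB@8
I3 add r4 <- r4,r2: IF@4 ID@6 stall=2 (RAW on I2.r2 (WB@8)) EX@9 MEM@10 WB@11
I4 ld r4 <- r3: IF@6 ID@9 stall=0 (-) EX@10 MEM@11 WB@12
I5 mul r3 <- r3,r2: IF@9 ID@10 stall=0 (-) EX@11 MEM@12 WB@13
I6 sub r4 <- r4,r1: IF@10 ID@11 stall=1 (RAW on I4.r4 (WB@12)) EX@13 MEM@14 WB@15

Answer: 5 6 8 11 12 13 15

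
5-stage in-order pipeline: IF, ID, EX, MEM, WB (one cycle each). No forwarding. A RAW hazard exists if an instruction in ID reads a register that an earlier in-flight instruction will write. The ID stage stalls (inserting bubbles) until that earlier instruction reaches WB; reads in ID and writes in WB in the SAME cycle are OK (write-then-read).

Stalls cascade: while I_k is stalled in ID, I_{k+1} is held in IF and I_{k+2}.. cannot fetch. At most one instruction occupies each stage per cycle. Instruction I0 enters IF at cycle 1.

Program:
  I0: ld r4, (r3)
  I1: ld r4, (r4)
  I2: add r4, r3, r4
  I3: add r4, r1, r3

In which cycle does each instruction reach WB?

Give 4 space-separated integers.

Answer: 5 8 11 12

Derivation:
I0 ld r4 <- r3: IF@1 ID@2 stall=0 (-) EX@3 MEM@4 WB@5
I1 ld r4 <- r4: IF@2 ID@3 stall=2 (RAW on I0.r4 (WB@5)) EX@6 MEM@7 WB@8
I2 add r4 <- r3,r4: IF@3 ID@6 stall=2 (RAW on I1.r4 (WB@8)) EX@9 MEM@10 WB@11
I3 add r4 <- r1,r3: IF@6 ID@9 stall=0 (-) EX@10 MEM@11 WB@12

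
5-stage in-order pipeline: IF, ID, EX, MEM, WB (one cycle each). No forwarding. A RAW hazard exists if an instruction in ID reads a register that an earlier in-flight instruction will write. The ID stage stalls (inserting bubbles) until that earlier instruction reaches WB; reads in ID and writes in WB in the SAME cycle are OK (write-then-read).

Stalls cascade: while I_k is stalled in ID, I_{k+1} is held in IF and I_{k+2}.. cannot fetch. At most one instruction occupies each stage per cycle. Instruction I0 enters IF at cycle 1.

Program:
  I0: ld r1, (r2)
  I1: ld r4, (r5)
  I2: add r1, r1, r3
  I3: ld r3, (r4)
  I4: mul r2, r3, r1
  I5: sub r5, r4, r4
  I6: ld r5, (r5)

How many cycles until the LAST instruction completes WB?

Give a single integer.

Answer: 16

Derivation:
I0 ld r1 <- r2: IF@1 ID@2 stall=0 (-) EX@3 MEM@4 WB@5
I1 ld r4 <- r5: IF@2 ID@3 stall=0 (-) EX@4 MEM@5 WB@6
I2 add r1 <- r1,r3: IF@3 ID@4 stall=1 (RAW on I0.r1 (WB@5)) EX@6 MEM@7 WB@8
I3 ld r3 <- r4: IF@4 ID@6 stall=0 (-) EX@7 MEM@8 WB@9
I4 mul r2 <- r3,r1: IF@6 ID@7 stall=2 (RAW on I3.r3 (WB@9)) EX@10 MEM@11 WB@12
I5 sub r5 <- r4,r4: IF@7 ID@10 stall=0 (-) EX@11 MEM@12 WB@13
I6 ld r5 <- r5: IF@10 ID@11 stall=2 (RAW on I5.r5 (WB@13)) EX@14 MEM@15 WB@16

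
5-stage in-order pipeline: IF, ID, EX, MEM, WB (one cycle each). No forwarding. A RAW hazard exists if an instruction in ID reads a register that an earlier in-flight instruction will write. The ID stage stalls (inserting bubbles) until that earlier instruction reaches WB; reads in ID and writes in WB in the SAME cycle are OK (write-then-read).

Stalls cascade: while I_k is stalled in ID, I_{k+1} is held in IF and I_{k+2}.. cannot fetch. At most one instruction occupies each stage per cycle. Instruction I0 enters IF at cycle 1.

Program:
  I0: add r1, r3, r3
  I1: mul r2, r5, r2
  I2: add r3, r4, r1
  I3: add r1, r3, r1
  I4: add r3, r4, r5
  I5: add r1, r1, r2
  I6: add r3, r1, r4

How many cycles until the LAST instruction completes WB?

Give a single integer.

Answer: 17

Derivation:
I0 add r1 <- r3,r3: IF@1 ID@2 stall=0 (-) EX@3 MEM@4 WB@5
I1 mul r2 <- r5,r2: IF@2 ID@3 stall=0 (-) EX@4 MEM@5 WB@6
I2 add r3 <- r4,r1: IF@3 ID@4 stall=1 (RAW on I0.r1 (WB@5)) EX@6 MEM@7 WB@8
I3 add r1 <- r3,r1: IF@4 ID@6 stall=2 (RAW on I2.r3 (WB@8)) EX@9 MEM@10 WB@11
I4 add r3 <- r4,r5: IF@6 ID@9 stall=0 (-) EX@10 MEM@11 WB@12
I5 add r1 <- r1,r2: IF@9 ID@10 stall=1 (RAW on I3.r1 (WB@11)) EX@12 MEM@13 WB@14
I6 add r3 <- r1,r4: IF@10 ID@12 stall=2 (RAW on I5.r1 (WB@14)) EX@15 MEM@16 WB@17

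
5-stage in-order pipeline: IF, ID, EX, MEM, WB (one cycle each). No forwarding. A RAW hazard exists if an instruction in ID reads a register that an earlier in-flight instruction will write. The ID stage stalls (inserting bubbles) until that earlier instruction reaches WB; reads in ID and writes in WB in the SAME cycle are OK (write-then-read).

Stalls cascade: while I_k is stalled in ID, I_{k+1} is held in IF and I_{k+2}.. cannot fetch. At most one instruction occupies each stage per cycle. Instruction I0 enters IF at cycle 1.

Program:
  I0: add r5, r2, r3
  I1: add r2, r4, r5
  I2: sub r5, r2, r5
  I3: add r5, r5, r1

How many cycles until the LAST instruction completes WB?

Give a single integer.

I0 add r5 <- r2,r3: IF@1 ID@2 stall=0 (-) EX@3 MEM@4 WB@5
I1 add r2 <- r4,r5: IF@2 ID@3 stall=2 (RAW on I0.r5 (WB@5)) EX@6 MEM@7 WB@8
I2 sub r5 <- r2,r5: IF@3 ID@6 stall=2 (RAW on I1.r2 (WB@8)) EX@9 MEM@10 WB@11
I3 add r5 <- r5,r1: IF@6 ID@9 stall=2 (RAW on I2.r5 (WB@11)) EX@12 MEM@13 WB@14

Answer: 14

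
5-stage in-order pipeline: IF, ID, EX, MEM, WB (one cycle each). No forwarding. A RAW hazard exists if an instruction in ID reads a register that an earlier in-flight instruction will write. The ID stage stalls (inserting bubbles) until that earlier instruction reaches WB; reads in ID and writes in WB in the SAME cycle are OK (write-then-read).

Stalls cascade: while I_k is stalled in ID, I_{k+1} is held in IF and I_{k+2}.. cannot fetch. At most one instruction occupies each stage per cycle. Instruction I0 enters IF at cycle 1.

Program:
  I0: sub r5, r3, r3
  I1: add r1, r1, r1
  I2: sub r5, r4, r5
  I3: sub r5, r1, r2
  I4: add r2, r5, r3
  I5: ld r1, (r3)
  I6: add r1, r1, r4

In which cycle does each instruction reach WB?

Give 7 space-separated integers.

Answer: 5 6 8 9 12 13 16

Derivation:
I0 sub r5 <- r3,r3: IF@1 ID@2 stall=0 (-) EX@3 MEM@4 WB@5
I1 add r1 <- r1,r1: IF@2 ID@3 stall=0 (-) EX@4 MEM@5 WB@6
I2 sub r5 <- r4,r5: IF@3 ID@4 stall=1 (RAW on I0.r5 (WB@5)) EX@6 MEM@7 WB@8
I3 sub r5 <- r1,r2: IF@4 ID@6 stall=0 (-) EX@7 MEM@8 WB@9
I4 add r2 <- r5,r3: IF@6 ID@7 stall=2 (RAW on I3.r5 (WB@9)) EX@10 MEM@11 WB@12
I5 ld r1 <- r3: IF@7 ID@10 stall=0 (-) EX@11 MEM@12 WB@13
I6 add r1 <- r1,r4: IF@10 ID@11 stall=2 (RAW on I5.r1 (WB@13)) EX@14 MEM@15 WB@16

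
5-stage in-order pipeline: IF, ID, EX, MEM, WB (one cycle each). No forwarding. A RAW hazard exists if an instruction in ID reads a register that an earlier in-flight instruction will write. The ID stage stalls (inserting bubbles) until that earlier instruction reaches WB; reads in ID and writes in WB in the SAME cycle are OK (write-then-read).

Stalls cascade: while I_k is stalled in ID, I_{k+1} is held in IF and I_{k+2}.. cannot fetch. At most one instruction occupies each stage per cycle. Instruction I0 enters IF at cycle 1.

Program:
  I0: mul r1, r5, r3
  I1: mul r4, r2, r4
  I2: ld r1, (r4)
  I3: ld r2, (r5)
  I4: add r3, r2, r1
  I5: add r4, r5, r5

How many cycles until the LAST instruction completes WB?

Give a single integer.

I0 mul r1 <- r5,r3: IF@1 ID@2 stall=0 (-) EX@3 MEM@4 WB@5
I1 mul r4 <- r2,r4: IF@2 ID@3 stall=0 (-) EX@4 MEM@5 WB@6
I2 ld r1 <- r4: IF@3 ID@4 stall=2 (RAW on I1.r4 (WB@6)) EX@7 MEM@8 WB@9
I3 ld r2 <- r5: IF@4 ID@7 stall=0 (-) EX@8 MEM@9 WB@10
I4 add r3 <- r2,r1: IF@7 ID@8 stall=2 (RAW on I3.r2 (WB@10)) EX@11 MEM@12 WB@13
I5 add r4 <- r5,r5: IF@8 ID@11 stall=0 (-) EX@12 MEM@13 WB@14

Answer: 14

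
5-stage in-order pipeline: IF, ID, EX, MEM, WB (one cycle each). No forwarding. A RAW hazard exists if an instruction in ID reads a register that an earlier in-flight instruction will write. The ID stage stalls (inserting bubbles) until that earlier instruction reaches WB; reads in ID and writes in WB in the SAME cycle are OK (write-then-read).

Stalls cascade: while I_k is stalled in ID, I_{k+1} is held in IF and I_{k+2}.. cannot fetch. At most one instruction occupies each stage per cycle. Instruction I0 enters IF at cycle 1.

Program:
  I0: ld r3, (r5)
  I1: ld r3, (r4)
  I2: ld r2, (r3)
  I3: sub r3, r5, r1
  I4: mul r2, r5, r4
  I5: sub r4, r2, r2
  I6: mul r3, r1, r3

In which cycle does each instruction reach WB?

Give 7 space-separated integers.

Answer: 5 6 9 10 11 14 15

Derivation:
I0 ld r3 <- r5: IF@1 ID@2 stall=0 (-) EX@3 MEM@4 WB@5
I1 ld r3 <- r4: IF@2 ID@3 stall=0 (-) EX@4 MEM@5 WB@6
I2 ld r2 <- r3: IF@3 ID@4 stall=2 (RAW on I1.r3 (WB@6)) EX@7 MEM@8 WB@9
I3 sub r3 <- r5,r1: IF@4 ID@7 stall=0 (-) EX@8 MEM@9 WB@10
I4 mul r2 <- r5,r4: IF@7 ID@8 stall=0 (-) EX@9 MEM@10 WB@11
I5 sub r4 <- r2,r2: IF@8 ID@9 stall=2 (RAW on I4.r2 (WB@11)) EX@12 MEM@13 WB@14
I6 mul r3 <- r1,r3: IF@9 ID@12 stall=0 (-) EX@13 MEM@14 WB@15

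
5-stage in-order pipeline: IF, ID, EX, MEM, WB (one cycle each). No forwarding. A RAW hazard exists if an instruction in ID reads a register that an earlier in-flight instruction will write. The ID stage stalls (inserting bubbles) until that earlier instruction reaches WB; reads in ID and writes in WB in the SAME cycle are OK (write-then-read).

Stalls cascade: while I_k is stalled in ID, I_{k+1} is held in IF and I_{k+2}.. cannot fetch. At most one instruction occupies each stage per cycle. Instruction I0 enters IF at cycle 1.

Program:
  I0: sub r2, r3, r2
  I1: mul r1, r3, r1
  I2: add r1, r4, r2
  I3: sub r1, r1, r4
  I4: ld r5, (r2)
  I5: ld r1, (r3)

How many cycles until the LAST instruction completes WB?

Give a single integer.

I0 sub r2 <- r3,r2: IF@1 ID@2 stall=0 (-) EX@3 MEM@4 WB@5
I1 mul r1 <- r3,r1: IF@2 ID@3 stall=0 (-) EX@4 MEM@5 WB@6
I2 add r1 <- r4,r2: IF@3 ID@4 stall=1 (RAW on I0.r2 (WB@5)) EX@6 MEM@7 WB@8
I3 sub r1 <- r1,r4: IF@4 ID@6 stall=2 (RAW on I2.r1 (WB@8)) EX@9 MEM@10 WB@11
I4 ld r5 <- r2: IF@6 ID@9 stall=0 (-) EX@10 MEM@11 WB@12
I5 ld r1 <- r3: IF@9 ID@10 stall=0 (-) EX@11 MEM@12 WB@13

Answer: 13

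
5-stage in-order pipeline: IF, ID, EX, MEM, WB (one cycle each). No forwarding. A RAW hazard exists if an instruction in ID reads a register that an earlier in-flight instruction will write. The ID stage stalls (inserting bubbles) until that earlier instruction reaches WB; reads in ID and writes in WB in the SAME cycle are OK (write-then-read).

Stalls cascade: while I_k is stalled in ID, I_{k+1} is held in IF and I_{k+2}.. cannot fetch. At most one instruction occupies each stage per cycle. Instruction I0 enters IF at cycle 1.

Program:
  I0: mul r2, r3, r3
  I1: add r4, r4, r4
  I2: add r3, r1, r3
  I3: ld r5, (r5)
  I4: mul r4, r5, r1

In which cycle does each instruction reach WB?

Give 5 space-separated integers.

I0 mul r2 <- r3,r3: IF@1 ID@2 stall=0 (-) EX@3 MEM@4 WB@5
I1 add r4 <- r4,r4: IF@2 ID@3 stall=0 (-) EX@4 MEM@5 WB@6
I2 add r3 <- r1,r3: IF@3 ID@4 stall=0 (-) EX@5 MEM@6 WB@7
I3 ld r5 <- r5: IF@4 ID@5 stall=0 (-) EX@6 MEM@7 WB@8
I4 mul r4 <- r5,r1: IF@5 ID@6 stall=2 (RAW on I3.r5 (WB@8)) EX@9 MEM@10 WB@11

Answer: 5 6 7 8 11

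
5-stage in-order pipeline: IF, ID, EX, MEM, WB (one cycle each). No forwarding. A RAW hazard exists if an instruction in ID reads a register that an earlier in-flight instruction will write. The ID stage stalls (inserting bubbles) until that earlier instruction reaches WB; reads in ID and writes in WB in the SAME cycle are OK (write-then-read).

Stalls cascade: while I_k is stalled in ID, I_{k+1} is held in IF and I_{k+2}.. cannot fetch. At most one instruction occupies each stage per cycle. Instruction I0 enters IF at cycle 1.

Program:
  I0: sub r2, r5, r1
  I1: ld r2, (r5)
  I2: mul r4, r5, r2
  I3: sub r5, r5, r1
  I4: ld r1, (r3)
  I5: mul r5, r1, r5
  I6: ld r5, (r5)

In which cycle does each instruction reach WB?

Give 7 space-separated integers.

Answer: 5 6 9 10 11 14 17

Derivation:
I0 sub r2 <- r5,r1: IF@1 ID@2 stall=0 (-) EX@3 MEM@4 WB@5
I1 ld r2 <- r5: IF@2 ID@3 stall=0 (-) EX@4 MEM@5 WB@6
I2 mul r4 <- r5,r2: IF@3 ID@4 stall=2 (RAW on I1.r2 (WB@6)) EX@7 MEM@8 WB@9
I3 sub r5 <- r5,r1: IF@4 ID@7 stall=0 (-) EX@8 MEM@9 WB@10
I4 ld r1 <- r3: IF@7 ID@8 stall=0 (-) EX@9 MEM@10 WB@11
I5 mul r5 <- r1,r5: IF@8 ID@9 stall=2 (RAW on I4.r1 (WB@11)) EX@12 MEM@13 WB@14
I6 ld r5 <- r5: IF@9 ID@12 stall=2 (RAW on I5.r5 (WB@14)) EX@15 MEM@16 WB@17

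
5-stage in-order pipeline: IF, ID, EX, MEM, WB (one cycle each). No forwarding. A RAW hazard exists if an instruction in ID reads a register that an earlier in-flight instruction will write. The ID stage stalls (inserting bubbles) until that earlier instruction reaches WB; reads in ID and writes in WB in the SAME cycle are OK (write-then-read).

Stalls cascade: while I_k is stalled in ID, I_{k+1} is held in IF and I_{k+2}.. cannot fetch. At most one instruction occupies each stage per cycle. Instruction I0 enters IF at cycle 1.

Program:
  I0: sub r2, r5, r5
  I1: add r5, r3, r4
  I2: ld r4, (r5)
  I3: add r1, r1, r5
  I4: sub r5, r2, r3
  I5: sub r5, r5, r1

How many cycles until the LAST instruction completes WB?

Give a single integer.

I0 sub r2 <- r5,r5: IF@1 ID@2 stall=0 (-) EX@3 MEM@4 WB@5
I1 add r5 <- r3,r4: IF@2 ID@3 stall=0 (-) EX@4 MEM@5 WB@6
I2 ld r4 <- r5: IF@3 ID@4 stall=2 (RAW on I1.r5 (WB@6)) EX@7 MEM@8 WB@9
I3 add r1 <- r1,r5: IF@4 ID@7 stall=0 (-) EX@8 MEM@9 WB@10
I4 sub r5 <- r2,r3: IF@7 ID@8 stall=0 (-) EX@9 MEM@10 WB@11
I5 sub r5 <- r5,r1: IF@8 ID@9 stall=2 (RAW on I4.r5 (WB@11)) EX@12 MEM@13 WB@14

Answer: 14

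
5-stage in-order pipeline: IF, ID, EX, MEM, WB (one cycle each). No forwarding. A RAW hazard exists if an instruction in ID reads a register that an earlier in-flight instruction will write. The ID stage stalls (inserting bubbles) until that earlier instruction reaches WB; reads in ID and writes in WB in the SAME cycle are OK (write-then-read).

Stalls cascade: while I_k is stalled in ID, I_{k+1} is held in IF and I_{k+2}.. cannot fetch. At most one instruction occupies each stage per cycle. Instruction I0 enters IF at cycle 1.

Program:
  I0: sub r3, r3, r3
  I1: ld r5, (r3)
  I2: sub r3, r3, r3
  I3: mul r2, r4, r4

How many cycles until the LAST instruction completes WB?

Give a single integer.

Answer: 10

Derivation:
I0 sub r3 <- r3,r3: IF@1 ID@2 stall=0 (-) EX@3 MEM@4 WB@5
I1 ld r5 <- r3: IF@2 ID@3 stall=2 (RAW on I0.r3 (WB@5)) EX@6 MEM@7 WB@8
I2 sub r3 <- r3,r3: IF@3 ID@6 stall=0 (-) EX@7 MEM@8 WB@9
I3 mul r2 <- r4,r4: IF@6 ID@7 stall=0 (-) EX@8 MEM@9 WB@10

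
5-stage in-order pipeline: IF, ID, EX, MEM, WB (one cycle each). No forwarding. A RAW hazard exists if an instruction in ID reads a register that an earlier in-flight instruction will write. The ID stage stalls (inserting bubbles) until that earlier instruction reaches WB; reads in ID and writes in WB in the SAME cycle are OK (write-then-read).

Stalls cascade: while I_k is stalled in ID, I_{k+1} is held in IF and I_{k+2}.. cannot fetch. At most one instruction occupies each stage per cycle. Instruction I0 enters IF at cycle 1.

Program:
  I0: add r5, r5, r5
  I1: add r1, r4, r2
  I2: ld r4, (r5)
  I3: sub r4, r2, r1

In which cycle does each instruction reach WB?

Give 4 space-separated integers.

Answer: 5 6 8 9

Derivation:
I0 add r5 <- r5,r5: IF@1 ID@2 stall=0 (-) EX@3 MEM@4 WB@5
I1 add r1 <- r4,r2: IF@2 ID@3 stall=0 (-) EX@4 MEM@5 WB@6
I2 ld r4 <- r5: IF@3 ID@4 stall=1 (RAW on I0.r5 (WB@5)) EX@6 MEM@7 WB@8
I3 sub r4 <- r2,r1: IF@4 ID@6 stall=0 (-) EX@7 MEM@8 WB@9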